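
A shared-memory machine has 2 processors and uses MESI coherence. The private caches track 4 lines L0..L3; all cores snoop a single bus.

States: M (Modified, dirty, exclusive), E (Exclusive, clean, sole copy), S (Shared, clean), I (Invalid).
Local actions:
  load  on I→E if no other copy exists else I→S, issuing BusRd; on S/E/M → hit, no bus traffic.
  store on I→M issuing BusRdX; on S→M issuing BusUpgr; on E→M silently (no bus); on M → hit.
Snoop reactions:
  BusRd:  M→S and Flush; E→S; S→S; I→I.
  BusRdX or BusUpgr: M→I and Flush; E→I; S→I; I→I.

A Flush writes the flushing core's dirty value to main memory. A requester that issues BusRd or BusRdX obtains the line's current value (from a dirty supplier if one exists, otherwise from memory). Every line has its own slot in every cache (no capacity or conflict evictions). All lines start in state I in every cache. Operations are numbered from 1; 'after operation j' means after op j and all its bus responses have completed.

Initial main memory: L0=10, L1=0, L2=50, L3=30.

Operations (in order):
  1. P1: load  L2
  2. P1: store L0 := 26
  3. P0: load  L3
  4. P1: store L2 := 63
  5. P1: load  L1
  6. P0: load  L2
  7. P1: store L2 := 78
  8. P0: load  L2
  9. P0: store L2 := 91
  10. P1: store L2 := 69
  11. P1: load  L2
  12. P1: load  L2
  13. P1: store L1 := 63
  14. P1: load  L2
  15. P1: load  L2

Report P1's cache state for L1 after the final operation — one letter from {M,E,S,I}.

state = M

[1] P1: load  L2 | P0:I, P1:E(50) | bus: BusRd
[2] P1: store L0 := 26 | P0:I, P1:M(26) | bus: BusRdX
[3] P0: load  L3 | P0:E(30), P1:I | bus: BusRd
[4] P1: store L2 := 63 | P0:I, P1:M(63) | bus: none
[5] P1: load  L1 | P0:I, P1:E(0) | bus: BusRd
[6] P0: load  L2 | P0:S(63), P1:S(63) | bus: BusRd,Flush
[7] P1: store L2 := 78 | P0:I, P1:M(78) | bus: BusUpgr
[8] P0: load  L2 | P0:S(78), P1:S(78) | bus: BusRd,Flush
[9] P0: store L2 := 91 | P0:M(91), P1:I | bus: BusUpgr
[10] P1: store L2 := 69 | P0:I, P1:M(69) | bus: BusRdX,Flush
[11] P1: load  L2 | P0:I, P1:M(69) | bus: none
[12] P1: load  L2 | P0:I, P1:M(69) | bus: none
[13] P1: store L1 := 63 | P0:I, P1:M(63) | bus: none
[14] P1: load  L2 | P0:I, P1:M(69) | bus: none
[15] P1: load  L2 | P0:I, P1:M(69) | bus: none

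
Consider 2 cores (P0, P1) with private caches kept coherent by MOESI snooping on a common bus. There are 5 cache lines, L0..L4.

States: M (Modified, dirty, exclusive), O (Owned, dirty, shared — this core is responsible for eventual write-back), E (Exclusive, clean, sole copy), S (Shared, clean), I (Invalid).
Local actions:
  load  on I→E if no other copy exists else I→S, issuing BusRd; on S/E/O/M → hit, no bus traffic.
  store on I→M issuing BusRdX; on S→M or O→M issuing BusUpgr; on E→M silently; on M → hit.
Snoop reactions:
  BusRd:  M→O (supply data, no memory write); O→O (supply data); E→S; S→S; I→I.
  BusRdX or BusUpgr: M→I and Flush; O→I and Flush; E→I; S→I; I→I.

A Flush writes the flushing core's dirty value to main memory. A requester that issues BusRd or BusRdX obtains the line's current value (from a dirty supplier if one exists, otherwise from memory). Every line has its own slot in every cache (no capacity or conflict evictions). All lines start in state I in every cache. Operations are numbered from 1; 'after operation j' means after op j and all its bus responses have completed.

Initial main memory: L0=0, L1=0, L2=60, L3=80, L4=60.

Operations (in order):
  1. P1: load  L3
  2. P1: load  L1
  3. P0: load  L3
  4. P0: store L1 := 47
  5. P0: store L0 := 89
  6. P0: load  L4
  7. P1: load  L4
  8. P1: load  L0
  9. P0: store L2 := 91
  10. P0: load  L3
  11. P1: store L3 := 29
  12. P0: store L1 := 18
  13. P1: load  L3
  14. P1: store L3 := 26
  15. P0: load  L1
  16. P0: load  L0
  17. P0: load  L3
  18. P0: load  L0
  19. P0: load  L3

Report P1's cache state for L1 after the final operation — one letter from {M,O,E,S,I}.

state = I

  op1 P1: load  L3 → I/E on L3; bus BusRd; mem=80
  op2 P1: load  L1 → I/E on L1; bus BusRd; mem=0
  op3 P0: load  L3 → S/S on L3; bus BusRd; mem=80
  op4 P0: store L1 := 47 → M/I on L1; bus BusRdX; mem=0
  op5 P0: store L0 := 89 → M/I on L0; bus BusRdX; mem=0
  op6 P0: load  L4 → E/I on L4; bus BusRd; mem=60
  op7 P1: load  L4 → S/S on L4; bus BusRd; mem=60
  op8 P1: load  L0 → O/S on L0; bus BusRd; mem=0
  op9 P0: store L2 := 91 → M/I on L2; bus BusRdX; mem=60
  op10 P0: load  L3 → S/S on L3; bus (none); mem=80
  op11 P1: store L3 := 29 → I/M on L3; bus BusUpgr; mem=80
  op12 P0: store L1 := 18 → M/I on L1; bus (none); mem=0
  op13 P1: load  L3 → I/M on L3; bus (none); mem=80
  op14 P1: store L3 := 26 → I/M on L3; bus (none); mem=80
  op15 P0: load  L1 → M/I on L1; bus (none); mem=0
  op16 P0: load  L0 → O/S on L0; bus (none); mem=0
  op17 P0: load  L3 → S/O on L3; bus BusRd; mem=80
  op18 P0: load  L0 → O/S on L0; bus (none); mem=0
  op19 P0: load  L3 → S/O on L3; bus (none); mem=80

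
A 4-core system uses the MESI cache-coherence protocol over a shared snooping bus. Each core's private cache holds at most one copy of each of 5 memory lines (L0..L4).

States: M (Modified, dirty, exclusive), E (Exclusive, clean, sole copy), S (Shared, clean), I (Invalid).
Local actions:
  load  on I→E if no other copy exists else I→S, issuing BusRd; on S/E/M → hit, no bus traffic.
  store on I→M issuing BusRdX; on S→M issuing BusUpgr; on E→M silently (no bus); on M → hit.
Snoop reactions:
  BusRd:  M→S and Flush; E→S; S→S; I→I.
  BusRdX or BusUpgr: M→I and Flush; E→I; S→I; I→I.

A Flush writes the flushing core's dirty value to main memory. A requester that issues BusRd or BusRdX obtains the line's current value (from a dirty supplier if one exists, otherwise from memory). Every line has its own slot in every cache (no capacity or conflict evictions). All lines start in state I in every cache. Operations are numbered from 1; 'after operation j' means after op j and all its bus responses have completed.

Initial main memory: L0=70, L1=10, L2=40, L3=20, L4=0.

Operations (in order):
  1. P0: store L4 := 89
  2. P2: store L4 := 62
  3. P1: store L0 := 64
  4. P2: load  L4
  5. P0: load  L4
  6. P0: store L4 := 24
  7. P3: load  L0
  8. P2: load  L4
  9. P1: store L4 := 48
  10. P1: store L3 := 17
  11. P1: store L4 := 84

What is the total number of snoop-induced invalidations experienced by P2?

invalidations = 2

  op1 P0: store L4 := 89 → M/I/I/I on L4; bus BusRdX; mem=0
  op2 P2: store L4 := 62 → I/I/M/I on L4; bus BusRdX Flush; mem=89
  op3 P1: store L0 := 64 → I/M/I/I on L0; bus BusRdX; mem=70
  op4 P2: load  L4 → I/I/M/I on L4; bus (none); mem=89
  op5 P0: load  L4 → S/I/S/I on L4; bus BusRd Flush; mem=62
  op6 P0: store L4 := 24 → M/I/I/I on L4; bus BusUpgr; mem=62
  op7 P3: load  L0 → I/S/I/S on L0; bus BusRd Flush; mem=64
  op8 P2: load  L4 → S/I/S/I on L4; bus BusRd Flush; mem=24
  op9 P1: store L4 := 48 → I/M/I/I on L4; bus BusRdX; mem=24
  op10 P1: store L3 := 17 → I/M/I/I on L3; bus BusRdX; mem=20
  op11 P1: store L4 := 84 → I/M/I/I on L4; bus (none); mem=24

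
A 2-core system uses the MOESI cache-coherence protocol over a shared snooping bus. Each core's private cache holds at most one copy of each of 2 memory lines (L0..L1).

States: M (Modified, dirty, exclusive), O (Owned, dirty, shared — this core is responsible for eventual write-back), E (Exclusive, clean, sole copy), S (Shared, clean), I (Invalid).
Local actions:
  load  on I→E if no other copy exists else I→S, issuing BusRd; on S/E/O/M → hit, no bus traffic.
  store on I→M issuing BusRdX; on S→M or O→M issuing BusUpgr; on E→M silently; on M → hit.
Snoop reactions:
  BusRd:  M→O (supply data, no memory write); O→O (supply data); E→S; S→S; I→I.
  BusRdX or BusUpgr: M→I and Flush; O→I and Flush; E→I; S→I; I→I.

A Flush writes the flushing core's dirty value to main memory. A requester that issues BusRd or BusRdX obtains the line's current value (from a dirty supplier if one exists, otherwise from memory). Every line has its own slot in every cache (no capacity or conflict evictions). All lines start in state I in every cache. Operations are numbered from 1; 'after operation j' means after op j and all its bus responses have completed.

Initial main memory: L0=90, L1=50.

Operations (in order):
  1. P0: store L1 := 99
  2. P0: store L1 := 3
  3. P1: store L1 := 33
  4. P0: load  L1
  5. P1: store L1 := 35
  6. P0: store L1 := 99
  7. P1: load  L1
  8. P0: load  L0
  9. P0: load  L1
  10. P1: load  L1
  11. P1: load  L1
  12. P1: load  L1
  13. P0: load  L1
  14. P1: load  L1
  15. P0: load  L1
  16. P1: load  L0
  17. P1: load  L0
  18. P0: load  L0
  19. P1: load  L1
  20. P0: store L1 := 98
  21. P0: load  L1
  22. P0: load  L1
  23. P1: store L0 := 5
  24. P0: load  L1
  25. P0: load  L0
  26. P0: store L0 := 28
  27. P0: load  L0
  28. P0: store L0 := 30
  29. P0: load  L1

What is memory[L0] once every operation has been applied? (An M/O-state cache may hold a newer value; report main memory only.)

memory[L0] = 5

1. P0: store L1 := 99  bus=[BusRdX]  L1: P0=M P1=I  mem[L1]=50
2. P0: store L1 := 3  bus=[-]  L1: P0=M P1=I  mem[L1]=50
3. P1: store L1 := 33  bus=[BusRdX,Flush]  L1: P0=I P1=M  mem[L1]=3
4. P0: load  L1  bus=[BusRd]  L1: P0=S P1=O  mem[L1]=3
5. P1: store L1 := 35  bus=[BusUpgr]  L1: P0=I P1=M  mem[L1]=3
6. P0: store L1 := 99  bus=[BusRdX,Flush]  L1: P0=M P1=I  mem[L1]=35
7. P1: load  L1  bus=[BusRd]  L1: P0=O P1=S  mem[L1]=35
8. P0: load  L0  bus=[BusRd]  L0: P0=E P1=I  mem[L0]=90
9. P0: load  L1  bus=[-]  L1: P0=O P1=S  mem[L1]=35
10. P1: load  L1  bus=[-]  L1: P0=O P1=S  mem[L1]=35
11. P1: load  L1  bus=[-]  L1: P0=O P1=S  mem[L1]=35
12. P1: load  L1  bus=[-]  L1: P0=O P1=S  mem[L1]=35
13. P0: load  L1  bus=[-]  L1: P0=O P1=S  mem[L1]=35
14. P1: load  L1  bus=[-]  L1: P0=O P1=S  mem[L1]=35
15. P0: load  L1  bus=[-]  L1: P0=O P1=S  mem[L1]=35
16. P1: load  L0  bus=[BusRd]  L0: P0=S P1=S  mem[L0]=90
17. P1: load  L0  bus=[-]  L0: P0=S P1=S  mem[L0]=90
18. P0: load  L0  bus=[-]  L0: P0=S P1=S  mem[L0]=90
19. P1: load  L1  bus=[-]  L1: P0=O P1=S  mem[L1]=35
20. P0: store L1 := 98  bus=[BusUpgr]  L1: P0=M P1=I  mem[L1]=35
21. P0: load  L1  bus=[-]  L1: P0=M P1=I  mem[L1]=35
22. P0: load  L1  bus=[-]  L1: P0=M P1=I  mem[L1]=35
23. P1: store L0 := 5  bus=[BusUpgr]  L0: P0=I P1=M  mem[L0]=90
24. P0: load  L1  bus=[-]  L1: P0=M P1=I  mem[L1]=35
25. P0: load  L0  bus=[BusRd]  L0: P0=S P1=O  mem[L0]=90
26. P0: store L0 := 28  bus=[BusUpgr,Flush]  L0: P0=M P1=I  mem[L0]=5
27. P0: load  L0  bus=[-]  L0: P0=M P1=I  mem[L0]=5
28. P0: store L0 := 30  bus=[-]  L0: P0=M P1=I  mem[L0]=5
29. P0: load  L1  bus=[-]  L1: P0=M P1=I  mem[L1]=35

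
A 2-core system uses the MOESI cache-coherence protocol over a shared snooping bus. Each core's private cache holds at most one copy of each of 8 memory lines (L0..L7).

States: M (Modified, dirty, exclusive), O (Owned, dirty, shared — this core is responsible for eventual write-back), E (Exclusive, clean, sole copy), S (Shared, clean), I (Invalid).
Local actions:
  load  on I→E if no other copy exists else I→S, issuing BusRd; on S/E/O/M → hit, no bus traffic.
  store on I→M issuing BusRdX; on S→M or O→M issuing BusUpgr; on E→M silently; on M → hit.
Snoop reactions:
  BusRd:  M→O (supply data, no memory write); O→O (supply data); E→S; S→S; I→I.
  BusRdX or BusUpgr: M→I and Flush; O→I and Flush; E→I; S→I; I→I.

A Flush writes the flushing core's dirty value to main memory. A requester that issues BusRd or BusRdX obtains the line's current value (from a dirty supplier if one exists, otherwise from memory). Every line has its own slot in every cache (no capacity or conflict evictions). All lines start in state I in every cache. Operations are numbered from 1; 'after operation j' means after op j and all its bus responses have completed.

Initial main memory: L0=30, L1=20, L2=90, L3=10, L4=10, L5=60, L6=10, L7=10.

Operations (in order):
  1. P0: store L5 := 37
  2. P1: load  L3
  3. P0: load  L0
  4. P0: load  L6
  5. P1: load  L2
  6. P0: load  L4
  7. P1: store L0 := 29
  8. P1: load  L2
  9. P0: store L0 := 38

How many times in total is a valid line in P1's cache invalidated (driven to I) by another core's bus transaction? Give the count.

  op1 P0: store L5 := 37 → M/I on L5; bus BusRdX; mem=60
  op2 P1: load  L3 → I/E on L3; bus BusRd; mem=10
  op3 P0: load  L0 → E/I on L0; bus BusRd; mem=30
  op4 P0: load  L6 → E/I on L6; bus BusRd; mem=10
  op5 P1: load  L2 → I/E on L2; bus BusRd; mem=90
  op6 P0: load  L4 → E/I on L4; bus BusRd; mem=10
  op7 P1: store L0 := 29 → I/M on L0; bus BusRdX; mem=30
  op8 P1: load  L2 → I/E on L2; bus (none); mem=90
  op9 P0: store L0 := 38 → M/I on L0; bus BusRdX Flush; mem=29

invalidations = 1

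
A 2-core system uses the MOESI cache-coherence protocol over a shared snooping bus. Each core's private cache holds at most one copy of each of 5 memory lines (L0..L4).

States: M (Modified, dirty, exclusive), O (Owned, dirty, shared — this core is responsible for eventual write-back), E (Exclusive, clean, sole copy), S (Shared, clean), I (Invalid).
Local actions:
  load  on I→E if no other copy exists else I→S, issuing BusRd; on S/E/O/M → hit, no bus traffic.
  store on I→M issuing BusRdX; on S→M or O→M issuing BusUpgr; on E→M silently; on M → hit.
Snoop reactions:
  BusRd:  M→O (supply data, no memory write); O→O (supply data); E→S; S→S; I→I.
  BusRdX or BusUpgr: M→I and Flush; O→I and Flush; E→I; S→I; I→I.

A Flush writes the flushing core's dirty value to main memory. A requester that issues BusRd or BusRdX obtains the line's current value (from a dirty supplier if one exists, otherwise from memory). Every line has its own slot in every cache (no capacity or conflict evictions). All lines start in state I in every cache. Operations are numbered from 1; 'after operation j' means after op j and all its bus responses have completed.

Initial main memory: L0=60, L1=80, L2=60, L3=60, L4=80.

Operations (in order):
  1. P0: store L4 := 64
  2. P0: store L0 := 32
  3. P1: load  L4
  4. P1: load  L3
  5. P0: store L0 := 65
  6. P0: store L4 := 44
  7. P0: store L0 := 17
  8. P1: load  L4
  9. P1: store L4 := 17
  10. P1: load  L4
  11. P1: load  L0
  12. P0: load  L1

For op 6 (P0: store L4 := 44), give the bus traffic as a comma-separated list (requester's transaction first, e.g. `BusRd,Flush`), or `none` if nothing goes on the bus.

bus = BusUpgr

step 1: P0: store L4 := 64  ⟶  MI  (L4)  txn=BusRdX  M[L4]=80
step 2: P0: store L0 := 32  ⟶  MI  (L0)  txn=BusRdX  M[L0]=60
step 3: P1: load  L4  ⟶  OS  (L4)  txn=BusRd  M[L4]=80
step 4: P1: load  L3  ⟶  IE  (L3)  txn=BusRd  M[L3]=60
step 5: P0: store L0 := 65  ⟶  MI  (L0)  txn=∅  M[L0]=60
step 6: P0: store L4 := 44  ⟶  MI  (L4)  txn=BusUpgr  M[L4]=80
step 7: P0: store L0 := 17  ⟶  MI  (L0)  txn=∅  M[L0]=60
step 8: P1: load  L4  ⟶  OS  (L4)  txn=BusRd  M[L4]=80
step 9: P1: store L4 := 17  ⟶  IM  (L4)  txn=BusUpgr+Flush  M[L4]=44
step 10: P1: load  L4  ⟶  IM  (L4)  txn=∅  M[L4]=44
step 11: P1: load  L0  ⟶  OS  (L0)  txn=BusRd  M[L0]=60
step 12: P0: load  L1  ⟶  EI  (L1)  txn=BusRd  M[L1]=80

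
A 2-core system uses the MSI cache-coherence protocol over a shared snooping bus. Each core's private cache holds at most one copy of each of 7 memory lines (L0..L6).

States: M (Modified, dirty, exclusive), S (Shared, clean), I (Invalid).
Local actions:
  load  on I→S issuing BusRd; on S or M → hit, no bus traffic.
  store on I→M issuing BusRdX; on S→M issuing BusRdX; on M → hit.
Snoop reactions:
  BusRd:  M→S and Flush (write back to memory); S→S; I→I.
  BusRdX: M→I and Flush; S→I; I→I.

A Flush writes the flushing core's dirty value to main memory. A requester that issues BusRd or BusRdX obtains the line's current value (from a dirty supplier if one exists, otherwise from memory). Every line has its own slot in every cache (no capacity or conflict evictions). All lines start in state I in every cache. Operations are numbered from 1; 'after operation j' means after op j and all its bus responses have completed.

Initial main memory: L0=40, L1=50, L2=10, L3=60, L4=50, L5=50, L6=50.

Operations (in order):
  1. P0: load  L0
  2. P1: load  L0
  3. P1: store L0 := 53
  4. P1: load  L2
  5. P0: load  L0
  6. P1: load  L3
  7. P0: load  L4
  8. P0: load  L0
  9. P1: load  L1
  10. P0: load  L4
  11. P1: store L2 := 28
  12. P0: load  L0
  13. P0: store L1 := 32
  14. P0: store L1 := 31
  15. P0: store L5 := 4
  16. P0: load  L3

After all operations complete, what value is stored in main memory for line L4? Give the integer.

memory[L4] = 50

step 1: P0: load  L0  ⟶  SI  (L0)  txn=BusRd  M[L0]=40
step 2: P1: load  L0  ⟶  SS  (L0)  txn=BusRd  M[L0]=40
step 3: P1: store L0 := 53  ⟶  IM  (L0)  txn=BusRdX  M[L0]=40
step 4: P1: load  L2  ⟶  IS  (L2)  txn=BusRd  M[L2]=10
step 5: P0: load  L0  ⟶  SS  (L0)  txn=BusRd+Flush  M[L0]=53
step 6: P1: load  L3  ⟶  IS  (L3)  txn=BusRd  M[L3]=60
step 7: P0: load  L4  ⟶  SI  (L4)  txn=BusRd  M[L4]=50
step 8: P0: load  L0  ⟶  SS  (L0)  txn=∅  M[L0]=53
step 9: P1: load  L1  ⟶  IS  (L1)  txn=BusRd  M[L1]=50
step 10: P0: load  L4  ⟶  SI  (L4)  txn=∅  M[L4]=50
step 11: P1: store L2 := 28  ⟶  IM  (L2)  txn=BusRdX  M[L2]=10
step 12: P0: load  L0  ⟶  SS  (L0)  txn=∅  M[L0]=53
step 13: P0: store L1 := 32  ⟶  MI  (L1)  txn=BusRdX  M[L1]=50
step 14: P0: store L1 := 31  ⟶  MI  (L1)  txn=∅  M[L1]=50
step 15: P0: store L5 := 4  ⟶  MI  (L5)  txn=BusRdX  M[L5]=50
step 16: P0: load  L3  ⟶  SS  (L3)  txn=BusRd  M[L3]=60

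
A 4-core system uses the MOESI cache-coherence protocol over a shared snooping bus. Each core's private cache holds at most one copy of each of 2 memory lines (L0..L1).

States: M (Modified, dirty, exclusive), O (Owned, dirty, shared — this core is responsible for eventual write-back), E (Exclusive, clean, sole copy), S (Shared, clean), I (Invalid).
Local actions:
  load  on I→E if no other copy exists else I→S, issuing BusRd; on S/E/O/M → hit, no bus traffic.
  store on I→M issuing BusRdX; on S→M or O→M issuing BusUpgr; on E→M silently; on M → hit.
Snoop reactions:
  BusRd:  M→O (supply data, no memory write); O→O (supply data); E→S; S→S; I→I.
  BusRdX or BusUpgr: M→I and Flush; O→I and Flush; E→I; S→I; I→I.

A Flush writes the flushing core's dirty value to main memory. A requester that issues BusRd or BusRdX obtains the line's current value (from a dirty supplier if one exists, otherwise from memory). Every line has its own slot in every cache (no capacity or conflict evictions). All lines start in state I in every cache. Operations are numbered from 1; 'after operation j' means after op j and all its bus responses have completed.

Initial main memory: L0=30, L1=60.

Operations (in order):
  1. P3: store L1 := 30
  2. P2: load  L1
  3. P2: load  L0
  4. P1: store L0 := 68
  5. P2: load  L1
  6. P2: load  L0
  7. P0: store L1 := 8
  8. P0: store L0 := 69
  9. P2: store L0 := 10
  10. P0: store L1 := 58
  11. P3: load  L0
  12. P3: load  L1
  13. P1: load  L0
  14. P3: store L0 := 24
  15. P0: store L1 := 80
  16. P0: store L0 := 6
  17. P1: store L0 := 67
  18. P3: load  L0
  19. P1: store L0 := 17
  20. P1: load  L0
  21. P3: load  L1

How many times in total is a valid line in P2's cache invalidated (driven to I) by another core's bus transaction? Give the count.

invalidations = 4

[1] P3: store L1 := 30 | P0:I, P1:I, P2:I, P3:M(30) | bus: BusRdX
[2] P2: load  L1 | P0:I, P1:I, P2:S(30), P3:O(30) | bus: BusRd
[3] P2: load  L0 | P0:I, P1:I, P2:E(30), P3:I | bus: BusRd
[4] P1: store L0 := 68 | P0:I, P1:M(68), P2:I, P3:I | bus: BusRdX
[5] P2: load  L1 | P0:I, P1:I, P2:S(30), P3:O(30) | bus: none
[6] P2: load  L0 | P0:I, P1:O(68), P2:S(68), P3:I | bus: BusRd
[7] P0: store L1 := 8 | P0:M(8), P1:I, P2:I, P3:I | bus: BusRdX,Flush
[8] P0: store L0 := 69 | P0:M(69), P1:I, P2:I, P3:I | bus: BusRdX,Flush
[9] P2: store L0 := 10 | P0:I, P1:I, P2:M(10), P3:I | bus: BusRdX,Flush
[10] P0: store L1 := 58 | P0:M(58), P1:I, P2:I, P3:I | bus: none
[11] P3: load  L0 | P0:I, P1:I, P2:O(10), P3:S(10) | bus: BusRd
[12] P3: load  L1 | P0:O(58), P1:I, P2:I, P3:S(58) | bus: BusRd
[13] P1: load  L0 | P0:I, P1:S(10), P2:O(10), P3:S(10) | bus: BusRd
[14] P3: store L0 := 24 | P0:I, P1:I, P2:I, P3:M(24) | bus: BusUpgr,Flush
[15] P0: store L1 := 80 | P0:M(80), P1:I, P2:I, P3:I | bus: BusUpgr
[16] P0: store L0 := 6 | P0:M(6), P1:I, P2:I, P3:I | bus: BusRdX,Flush
[17] P1: store L0 := 67 | P0:I, P1:M(67), P2:I, P3:I | bus: BusRdX,Flush
[18] P3: load  L0 | P0:I, P1:O(67), P2:I, P3:S(67) | bus: BusRd
[19] P1: store L0 := 17 | P0:I, P1:M(17), P2:I, P3:I | bus: BusUpgr
[20] P1: load  L0 | P0:I, P1:M(17), P2:I, P3:I | bus: none
[21] P3: load  L1 | P0:O(80), P1:I, P2:I, P3:S(80) | bus: BusRd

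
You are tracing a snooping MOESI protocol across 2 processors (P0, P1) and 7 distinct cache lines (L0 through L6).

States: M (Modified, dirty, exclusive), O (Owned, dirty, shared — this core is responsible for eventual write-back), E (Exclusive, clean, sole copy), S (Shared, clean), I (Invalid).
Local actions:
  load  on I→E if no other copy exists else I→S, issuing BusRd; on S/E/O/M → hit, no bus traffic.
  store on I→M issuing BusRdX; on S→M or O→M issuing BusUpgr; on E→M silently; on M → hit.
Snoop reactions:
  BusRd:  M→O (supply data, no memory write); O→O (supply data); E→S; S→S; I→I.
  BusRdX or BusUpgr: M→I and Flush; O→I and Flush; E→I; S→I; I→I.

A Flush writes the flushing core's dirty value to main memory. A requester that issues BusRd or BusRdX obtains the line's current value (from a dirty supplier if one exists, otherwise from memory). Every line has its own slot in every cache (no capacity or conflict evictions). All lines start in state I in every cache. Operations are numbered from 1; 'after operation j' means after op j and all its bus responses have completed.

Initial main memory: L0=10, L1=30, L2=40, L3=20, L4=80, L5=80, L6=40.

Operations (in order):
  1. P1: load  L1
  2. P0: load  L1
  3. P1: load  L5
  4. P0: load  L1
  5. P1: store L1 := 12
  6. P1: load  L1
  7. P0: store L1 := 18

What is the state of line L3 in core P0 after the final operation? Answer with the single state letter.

[1] P1: load  L1 | P0:I, P1:E(30) | bus: BusRd
[2] P0: load  L1 | P0:S(30), P1:S(30) | bus: BusRd
[3] P1: load  L5 | P0:I, P1:E(80) | bus: BusRd
[4] P0: load  L1 | P0:S(30), P1:S(30) | bus: none
[5] P1: store L1 := 12 | P0:I, P1:M(12) | bus: BusUpgr
[6] P1: load  L1 | P0:I, P1:M(12) | bus: none
[7] P0: store L1 := 18 | P0:M(18), P1:I | bus: BusRdX,Flush

state = I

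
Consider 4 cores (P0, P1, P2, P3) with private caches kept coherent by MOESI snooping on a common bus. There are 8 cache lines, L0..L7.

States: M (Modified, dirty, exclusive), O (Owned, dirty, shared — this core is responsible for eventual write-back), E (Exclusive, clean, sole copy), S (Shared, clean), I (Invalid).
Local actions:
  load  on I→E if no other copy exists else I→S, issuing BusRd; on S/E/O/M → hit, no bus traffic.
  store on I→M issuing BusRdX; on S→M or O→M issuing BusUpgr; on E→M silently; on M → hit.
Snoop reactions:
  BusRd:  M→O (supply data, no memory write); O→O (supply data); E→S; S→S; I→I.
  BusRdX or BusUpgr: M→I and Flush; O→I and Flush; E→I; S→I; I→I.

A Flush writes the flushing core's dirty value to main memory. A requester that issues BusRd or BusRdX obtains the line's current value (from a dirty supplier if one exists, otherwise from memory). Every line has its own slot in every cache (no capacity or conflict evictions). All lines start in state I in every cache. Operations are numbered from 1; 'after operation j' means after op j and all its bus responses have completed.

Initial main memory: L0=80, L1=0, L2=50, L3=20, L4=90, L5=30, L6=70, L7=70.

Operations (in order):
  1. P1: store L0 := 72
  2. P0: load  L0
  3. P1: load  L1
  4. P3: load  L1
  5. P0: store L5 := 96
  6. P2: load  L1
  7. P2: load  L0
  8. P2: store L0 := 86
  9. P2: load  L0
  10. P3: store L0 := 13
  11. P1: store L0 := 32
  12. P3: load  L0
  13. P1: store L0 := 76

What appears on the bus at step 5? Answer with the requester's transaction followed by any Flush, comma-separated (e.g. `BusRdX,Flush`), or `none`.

1. P1: store L0 := 72  bus=[BusRdX]  L0: P0=I P1=M P2=I P3=I  mem[L0]=80
2. P0: load  L0  bus=[BusRd]  L0: P0=S P1=O P2=I P3=I  mem[L0]=80
3. P1: load  L1  bus=[BusRd]  L1: P0=I P1=E P2=I P3=I  mem[L1]=0
4. P3: load  L1  bus=[BusRd]  L1: P0=I P1=S P2=I P3=S  mem[L1]=0
5. P0: store L5 := 96  bus=[BusRdX]  L5: P0=M P1=I P2=I P3=I  mem[L5]=30
6. P2: load  L1  bus=[BusRd]  L1: P0=I P1=S P2=S P3=S  mem[L1]=0
7. P2: load  L0  bus=[BusRd]  L0: P0=S P1=O P2=S P3=I  mem[L0]=80
8. P2: store L0 := 86  bus=[BusUpgr,Flush]  L0: P0=I P1=I P2=M P3=I  mem[L0]=72
9. P2: load  L0  bus=[-]  L0: P0=I P1=I P2=M P3=I  mem[L0]=72
10. P3: store L0 := 13  bus=[BusRdX,Flush]  L0: P0=I P1=I P2=I P3=M  mem[L0]=86
11. P1: store L0 := 32  bus=[BusRdX,Flush]  L0: P0=I P1=M P2=I P3=I  mem[L0]=13
12. P3: load  L0  bus=[BusRd]  L0: P0=I P1=O P2=I P3=S  mem[L0]=13
13. P1: store L0 := 76  bus=[BusUpgr]  L0: P0=I P1=M P2=I P3=I  mem[L0]=13

bus = BusRdX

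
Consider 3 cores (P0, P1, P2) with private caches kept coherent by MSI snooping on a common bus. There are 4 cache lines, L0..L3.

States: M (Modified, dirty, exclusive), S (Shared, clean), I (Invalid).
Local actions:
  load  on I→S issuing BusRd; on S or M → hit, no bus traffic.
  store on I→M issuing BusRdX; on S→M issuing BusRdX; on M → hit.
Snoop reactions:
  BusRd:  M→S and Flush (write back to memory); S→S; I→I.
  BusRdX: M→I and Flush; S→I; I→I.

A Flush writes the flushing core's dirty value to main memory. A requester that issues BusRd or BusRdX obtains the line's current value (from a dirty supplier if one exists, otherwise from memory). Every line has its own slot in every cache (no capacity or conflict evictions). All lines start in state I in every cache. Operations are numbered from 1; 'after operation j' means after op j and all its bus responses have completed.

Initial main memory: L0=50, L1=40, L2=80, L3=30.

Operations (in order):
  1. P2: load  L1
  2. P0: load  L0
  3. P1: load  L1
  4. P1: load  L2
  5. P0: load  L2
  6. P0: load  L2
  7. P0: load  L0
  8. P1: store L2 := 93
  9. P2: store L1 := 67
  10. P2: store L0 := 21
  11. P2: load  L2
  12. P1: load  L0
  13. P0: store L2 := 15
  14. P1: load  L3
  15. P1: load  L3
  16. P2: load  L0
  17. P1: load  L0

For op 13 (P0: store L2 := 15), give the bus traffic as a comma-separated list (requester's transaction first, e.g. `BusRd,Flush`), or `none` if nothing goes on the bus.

  op1 P2: load  L1 → I/I/S on L1; bus BusRd; mem=40
  op2 P0: load  L0 → S/I/I on L0; bus BusRd; mem=50
  op3 P1: load  L1 → I/S/S on L1; bus BusRd; mem=40
  op4 P1: load  L2 → I/S/I on L2; bus BusRd; mem=80
  op5 P0: load  L2 → S/S/I on L2; bus BusRd; mem=80
  op6 P0: load  L2 → S/S/I on L2; bus (none); mem=80
  op7 P0: load  L0 → S/I/I on L0; bus (none); mem=50
  op8 P1: store L2 := 93 → I/M/I on L2; bus BusRdX; mem=80
  op9 P2: store L1 := 67 → I/I/M on L1; bus BusRdX; mem=40
  op10 P2: store L0 := 21 → I/I/M on L0; bus BusRdX; mem=50
  op11 P2: load  L2 → I/S/S on L2; bus BusRd Flush; mem=93
  op12 P1: load  L0 → I/S/S on L0; bus BusRd Flush; mem=21
  op13 P0: store L2 := 15 → M/I/I on L2; bus BusRdX; mem=93
  op14 P1: load  L3 → I/S/I on L3; bus BusRd; mem=30
  op15 P1: load  L3 → I/S/I on L3; bus (none); mem=30
  op16 P2: load  L0 → I/S/S on L0; bus (none); mem=21
  op17 P1: load  L0 → I/S/S on L0; bus (none); mem=21

bus = BusRdX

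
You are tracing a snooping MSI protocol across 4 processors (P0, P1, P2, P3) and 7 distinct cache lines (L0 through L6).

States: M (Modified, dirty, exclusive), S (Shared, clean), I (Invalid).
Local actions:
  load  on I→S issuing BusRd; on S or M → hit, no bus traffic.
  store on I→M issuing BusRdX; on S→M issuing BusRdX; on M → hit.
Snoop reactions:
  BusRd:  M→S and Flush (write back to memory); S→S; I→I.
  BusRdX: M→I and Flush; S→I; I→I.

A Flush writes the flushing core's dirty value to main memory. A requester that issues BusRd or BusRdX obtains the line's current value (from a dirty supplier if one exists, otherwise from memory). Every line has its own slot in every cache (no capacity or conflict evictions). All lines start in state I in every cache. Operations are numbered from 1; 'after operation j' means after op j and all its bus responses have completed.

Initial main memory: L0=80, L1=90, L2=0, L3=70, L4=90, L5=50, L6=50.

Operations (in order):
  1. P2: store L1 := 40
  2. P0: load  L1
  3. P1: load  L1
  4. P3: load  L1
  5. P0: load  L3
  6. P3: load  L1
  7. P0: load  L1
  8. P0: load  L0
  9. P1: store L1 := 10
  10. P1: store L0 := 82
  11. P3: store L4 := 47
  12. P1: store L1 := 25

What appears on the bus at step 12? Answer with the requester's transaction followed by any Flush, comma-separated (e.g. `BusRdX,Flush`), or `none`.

bus = none

  op1 P2: store L1 := 40 → I/I/M/I on L1; bus BusRdX; mem=90
  op2 P0: load  L1 → S/I/S/I on L1; bus BusRd Flush; mem=40
  op3 P1: load  L1 → S/S/S/I on L1; bus BusRd; mem=40
  op4 P3: load  L1 → S/S/S/S on L1; bus BusRd; mem=40
  op5 P0: load  L3 → S/I/I/I on L3; bus BusRd; mem=70
  op6 P3: load  L1 → S/S/S/S on L1; bus (none); mem=40
  op7 P0: load  L1 → S/S/S/S on L1; bus (none); mem=40
  op8 P0: load  L0 → S/I/I/I on L0; bus BusRd; mem=80
  op9 P1: store L1 := 10 → I/M/I/I on L1; bus BusRdX; mem=40
  op10 P1: store L0 := 82 → I/M/I/I on L0; bus BusRdX; mem=80
  op11 P3: store L4 := 47 → I/I/I/M on L4; bus BusRdX; mem=90
  op12 P1: store L1 := 25 → I/M/I/I on L1; bus (none); mem=40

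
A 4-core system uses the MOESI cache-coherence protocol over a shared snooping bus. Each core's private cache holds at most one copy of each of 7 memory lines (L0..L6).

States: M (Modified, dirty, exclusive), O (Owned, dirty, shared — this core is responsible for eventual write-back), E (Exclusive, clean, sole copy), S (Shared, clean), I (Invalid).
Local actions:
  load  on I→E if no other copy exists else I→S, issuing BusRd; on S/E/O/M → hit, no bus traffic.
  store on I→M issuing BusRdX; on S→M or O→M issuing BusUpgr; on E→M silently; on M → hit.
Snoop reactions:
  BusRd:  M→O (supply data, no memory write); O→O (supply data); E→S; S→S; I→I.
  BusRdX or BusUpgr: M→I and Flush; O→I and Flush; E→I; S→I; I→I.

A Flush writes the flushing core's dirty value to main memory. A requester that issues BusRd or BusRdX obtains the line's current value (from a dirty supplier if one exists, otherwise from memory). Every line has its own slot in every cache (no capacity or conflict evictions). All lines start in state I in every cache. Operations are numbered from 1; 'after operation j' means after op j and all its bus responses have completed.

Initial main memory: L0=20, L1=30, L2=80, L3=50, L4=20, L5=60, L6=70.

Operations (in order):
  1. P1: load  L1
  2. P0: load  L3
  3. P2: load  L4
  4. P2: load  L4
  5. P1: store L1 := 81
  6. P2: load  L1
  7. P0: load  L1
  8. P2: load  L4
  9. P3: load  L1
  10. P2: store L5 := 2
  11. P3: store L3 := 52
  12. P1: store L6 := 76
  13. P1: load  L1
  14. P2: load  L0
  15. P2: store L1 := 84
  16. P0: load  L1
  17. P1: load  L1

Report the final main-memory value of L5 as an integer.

memory[L5] = 60

step 1: P1: load  L1  ⟶  IEII  (L1)  txn=BusRd  M[L1]=30
step 2: P0: load  L3  ⟶  EIII  (L3)  txn=BusRd  M[L3]=50
step 3: P2: load  L4  ⟶  IIEI  (L4)  txn=BusRd  M[L4]=20
step 4: P2: load  L4  ⟶  IIEI  (L4)  txn=∅  M[L4]=20
step 5: P1: store L1 := 81  ⟶  IMII  (L1)  txn=∅  M[L1]=30
step 6: P2: load  L1  ⟶  IOSI  (L1)  txn=BusRd  M[L1]=30
step 7: P0: load  L1  ⟶  SOSI  (L1)  txn=BusRd  M[L1]=30
step 8: P2: load  L4  ⟶  IIEI  (L4)  txn=∅  M[L4]=20
step 9: P3: load  L1  ⟶  SOSS  (L1)  txn=BusRd  M[L1]=30
step 10: P2: store L5 := 2  ⟶  IIMI  (L5)  txn=BusRdX  M[L5]=60
step 11: P3: store L3 := 52  ⟶  IIIM  (L3)  txn=BusRdX  M[L3]=50
step 12: P1: store L6 := 76  ⟶  IMII  (L6)  txn=BusRdX  M[L6]=70
step 13: P1: load  L1  ⟶  SOSS  (L1)  txn=∅  M[L1]=30
step 14: P2: load  L0  ⟶  IIEI  (L0)  txn=BusRd  M[L0]=20
step 15: P2: store L1 := 84  ⟶  IIMI  (L1)  txn=BusUpgr+Flush  M[L1]=81
step 16: P0: load  L1  ⟶  SIOI  (L1)  txn=BusRd  M[L1]=81
step 17: P1: load  L1  ⟶  SSOI  (L1)  txn=BusRd  M[L1]=81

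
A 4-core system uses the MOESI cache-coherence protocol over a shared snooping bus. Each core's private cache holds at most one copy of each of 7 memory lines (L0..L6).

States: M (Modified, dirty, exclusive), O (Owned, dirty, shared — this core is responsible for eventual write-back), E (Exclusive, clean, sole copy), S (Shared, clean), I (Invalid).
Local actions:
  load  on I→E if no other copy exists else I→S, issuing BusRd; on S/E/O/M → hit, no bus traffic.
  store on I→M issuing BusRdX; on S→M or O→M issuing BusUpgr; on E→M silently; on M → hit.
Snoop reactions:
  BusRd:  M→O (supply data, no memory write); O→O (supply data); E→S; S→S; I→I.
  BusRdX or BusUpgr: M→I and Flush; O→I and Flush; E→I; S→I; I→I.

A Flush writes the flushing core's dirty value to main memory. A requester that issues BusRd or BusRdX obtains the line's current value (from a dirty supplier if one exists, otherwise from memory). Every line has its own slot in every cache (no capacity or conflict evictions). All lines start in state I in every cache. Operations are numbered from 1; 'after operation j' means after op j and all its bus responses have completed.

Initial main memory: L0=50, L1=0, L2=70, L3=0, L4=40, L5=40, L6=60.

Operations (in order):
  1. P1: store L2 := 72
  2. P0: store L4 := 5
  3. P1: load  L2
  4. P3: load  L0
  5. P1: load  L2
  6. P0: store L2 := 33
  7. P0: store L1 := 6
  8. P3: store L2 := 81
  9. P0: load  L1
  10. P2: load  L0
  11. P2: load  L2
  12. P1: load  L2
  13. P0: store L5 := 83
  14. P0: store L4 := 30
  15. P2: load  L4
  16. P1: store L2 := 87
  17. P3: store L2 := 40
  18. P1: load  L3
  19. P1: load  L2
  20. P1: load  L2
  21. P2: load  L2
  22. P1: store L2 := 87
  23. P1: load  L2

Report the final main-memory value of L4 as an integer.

step 1: P1: store L2 := 72  ⟶  IMII  (L2)  txn=BusRdX  M[L2]=70
step 2: P0: store L4 := 5  ⟶  MIII  (L4)  txn=BusRdX  M[L4]=40
step 3: P1: load  L2  ⟶  IMII  (L2)  txn=∅  M[L2]=70
step 4: P3: load  L0  ⟶  IIIE  (L0)  txn=BusRd  M[L0]=50
step 5: P1: load  L2  ⟶  IMII  (L2)  txn=∅  M[L2]=70
step 6: P0: store L2 := 33  ⟶  MIII  (L2)  txn=BusRdX+Flush  M[L2]=72
step 7: P0: store L1 := 6  ⟶  MIII  (L1)  txn=BusRdX  M[L1]=0
step 8: P3: store L2 := 81  ⟶  IIIM  (L2)  txn=BusRdX+Flush  M[L2]=33
step 9: P0: load  L1  ⟶  MIII  (L1)  txn=∅  M[L1]=0
step 10: P2: load  L0  ⟶  IISS  (L0)  txn=BusRd  M[L0]=50
step 11: P2: load  L2  ⟶  IISO  (L2)  txn=BusRd  M[L2]=33
step 12: P1: load  L2  ⟶  ISSO  (L2)  txn=BusRd  M[L2]=33
step 13: P0: store L5 := 83  ⟶  MIII  (L5)  txn=BusRdX  M[L5]=40
step 14: P0: store L4 := 30  ⟶  MIII  (L4)  txn=∅  M[L4]=40
step 15: P2: load  L4  ⟶  OISI  (L4)  txn=BusRd  M[L4]=40
step 16: P1: store L2 := 87  ⟶  IMII  (L2)  txn=BusUpgr+Flush  M[L2]=81
step 17: P3: store L2 := 40  ⟶  IIIM  (L2)  txn=BusRdX+Flush  M[L2]=87
step 18: P1: load  L3  ⟶  IEII  (L3)  txn=BusRd  M[L3]=0
step 19: P1: load  L2  ⟶  ISIO  (L2)  txn=BusRd  M[L2]=87
step 20: P1: load  L2  ⟶  ISIO  (L2)  txn=∅  M[L2]=87
step 21: P2: load  L2  ⟶  ISSO  (L2)  txn=BusRd  M[L2]=87
step 22: P1: store L2 := 87  ⟶  IMII  (L2)  txn=BusUpgr+Flush  M[L2]=40
step 23: P1: load  L2  ⟶  IMII  (L2)  txn=∅  M[L2]=40

memory[L4] = 40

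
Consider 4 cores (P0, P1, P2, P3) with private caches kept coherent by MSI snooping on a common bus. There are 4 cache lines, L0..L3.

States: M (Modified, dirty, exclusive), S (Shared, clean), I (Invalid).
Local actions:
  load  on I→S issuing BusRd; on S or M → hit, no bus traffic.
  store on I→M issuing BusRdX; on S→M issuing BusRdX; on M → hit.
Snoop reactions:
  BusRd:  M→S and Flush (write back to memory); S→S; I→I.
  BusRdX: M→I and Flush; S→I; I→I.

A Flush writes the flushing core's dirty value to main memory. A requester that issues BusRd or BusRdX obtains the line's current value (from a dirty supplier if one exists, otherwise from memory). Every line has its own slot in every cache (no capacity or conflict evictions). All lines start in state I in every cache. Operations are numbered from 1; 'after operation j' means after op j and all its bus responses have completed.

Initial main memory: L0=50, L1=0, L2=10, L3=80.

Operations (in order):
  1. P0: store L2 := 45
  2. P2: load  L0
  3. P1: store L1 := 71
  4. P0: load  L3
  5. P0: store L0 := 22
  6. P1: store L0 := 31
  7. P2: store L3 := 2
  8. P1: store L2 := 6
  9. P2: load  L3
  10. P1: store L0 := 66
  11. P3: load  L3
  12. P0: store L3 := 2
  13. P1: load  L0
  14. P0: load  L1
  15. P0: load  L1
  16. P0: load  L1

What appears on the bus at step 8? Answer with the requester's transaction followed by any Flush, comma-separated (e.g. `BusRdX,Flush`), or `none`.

[1] P0: store L2 := 45 | P0:M(45), P1:I, P2:I, P3:I | bus: BusRdX
[2] P2: load  L0 | P0:I, P1:I, P2:S(50), P3:I | bus: BusRd
[3] P1: store L1 := 71 | P0:I, P1:M(71), P2:I, P3:I | bus: BusRdX
[4] P0: load  L3 | P0:S(80), P1:I, P2:I, P3:I | bus: BusRd
[5] P0: store L0 := 22 | P0:M(22), P1:I, P2:I, P3:I | bus: BusRdX
[6] P1: store L0 := 31 | P0:I, P1:M(31), P2:I, P3:I | bus: BusRdX,Flush
[7] P2: store L3 := 2 | P0:I, P1:I, P2:M(2), P3:I | bus: BusRdX
[8] P1: store L2 := 6 | P0:I, P1:M(6), P2:I, P3:I | bus: BusRdX,Flush
[9] P2: load  L3 | P0:I, P1:I, P2:M(2), P3:I | bus: none
[10] P1: store L0 := 66 | P0:I, P1:M(66), P2:I, P3:I | bus: none
[11] P3: load  L3 | P0:I, P1:I, P2:S(2), P3:S(2) | bus: BusRd,Flush
[12] P0: store L3 := 2 | P0:M(2), P1:I, P2:I, P3:I | bus: BusRdX
[13] P1: load  L0 | P0:I, P1:M(66), P2:I, P3:I | bus: none
[14] P0: load  L1 | P0:S(71), P1:S(71), P2:I, P3:I | bus: BusRd,Flush
[15] P0: load  L1 | P0:S(71), P1:S(71), P2:I, P3:I | bus: none
[16] P0: load  L1 | P0:S(71), P1:S(71), P2:I, P3:I | bus: none

bus = BusRdX,Flush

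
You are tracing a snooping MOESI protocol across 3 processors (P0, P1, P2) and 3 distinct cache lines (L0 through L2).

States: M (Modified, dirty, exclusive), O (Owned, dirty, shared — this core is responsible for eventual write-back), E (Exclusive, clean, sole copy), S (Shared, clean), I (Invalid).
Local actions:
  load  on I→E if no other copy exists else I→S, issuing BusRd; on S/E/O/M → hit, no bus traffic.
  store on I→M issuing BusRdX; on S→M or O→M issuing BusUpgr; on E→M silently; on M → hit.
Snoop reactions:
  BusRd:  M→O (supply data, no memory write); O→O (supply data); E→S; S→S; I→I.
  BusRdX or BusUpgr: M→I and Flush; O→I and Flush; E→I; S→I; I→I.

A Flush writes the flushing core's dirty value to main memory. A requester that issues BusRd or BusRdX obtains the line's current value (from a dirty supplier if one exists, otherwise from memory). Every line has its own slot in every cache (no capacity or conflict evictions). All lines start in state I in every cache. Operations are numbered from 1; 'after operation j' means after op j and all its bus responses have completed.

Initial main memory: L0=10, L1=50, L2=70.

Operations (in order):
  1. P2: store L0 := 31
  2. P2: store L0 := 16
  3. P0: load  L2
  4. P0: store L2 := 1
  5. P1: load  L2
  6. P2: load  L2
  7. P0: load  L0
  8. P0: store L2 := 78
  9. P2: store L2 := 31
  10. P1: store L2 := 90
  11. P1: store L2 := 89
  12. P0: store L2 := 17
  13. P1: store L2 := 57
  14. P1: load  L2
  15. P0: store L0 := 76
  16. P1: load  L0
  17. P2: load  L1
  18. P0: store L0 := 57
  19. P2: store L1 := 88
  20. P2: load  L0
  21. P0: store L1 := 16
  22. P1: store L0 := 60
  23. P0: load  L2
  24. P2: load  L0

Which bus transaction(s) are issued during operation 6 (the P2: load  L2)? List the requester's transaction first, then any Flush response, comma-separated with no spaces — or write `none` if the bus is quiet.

1. P2: store L0 := 31  bus=[BusRdX]  L0: P0=I P1=I P2=M  mem[L0]=10
2. P2: store L0 := 16  bus=[-]  L0: P0=I P1=I P2=M  mem[L0]=10
3. P0: load  L2  bus=[BusRd]  L2: P0=E P1=I P2=I  mem[L2]=70
4. P0: store L2 := 1  bus=[-]  L2: P0=M P1=I P2=I  mem[L2]=70
5. P1: load  L2  bus=[BusRd]  L2: P0=O P1=S P2=I  mem[L2]=70
6. P2: load  L2  bus=[BusRd]  L2: P0=O P1=S P2=S  mem[L2]=70
7. P0: load  L0  bus=[BusRd]  L0: P0=S P1=I P2=O  mem[L0]=10
8. P0: store L2 := 78  bus=[BusUpgr]  L2: P0=M P1=I P2=I  mem[L2]=70
9. P2: store L2 := 31  bus=[BusRdX,Flush]  L2: P0=I P1=I P2=M  mem[L2]=78
10. P1: store L2 := 90  bus=[BusRdX,Flush]  L2: P0=I P1=M P2=I  mem[L2]=31
11. P1: store L2 := 89  bus=[-]  L2: P0=I P1=M P2=I  mem[L2]=31
12. P0: store L2 := 17  bus=[BusRdX,Flush]  L2: P0=M P1=I P2=I  mem[L2]=89
13. P1: store L2 := 57  bus=[BusRdX,Flush]  L2: P0=I P1=M P2=I  mem[L2]=17
14. P1: load  L2  bus=[-]  L2: P0=I P1=M P2=I  mem[L2]=17
15. P0: store L0 := 76  bus=[BusUpgr,Flush]  L0: P0=M P1=I P2=I  mem[L0]=16
16. P1: load  L0  bus=[BusRd]  L0: P0=O P1=S P2=I  mem[L0]=16
17. P2: load  L1  bus=[BusRd]  L1: P0=I P1=I P2=E  mem[L1]=50
18. P0: store L0 := 57  bus=[BusUpgr]  L0: P0=M P1=I P2=I  mem[L0]=16
19. P2: store L1 := 88  bus=[-]  L1: P0=I P1=I P2=M  mem[L1]=50
20. P2: load  L0  bus=[BusRd]  L0: P0=O P1=I P2=S  mem[L0]=16
21. P0: store L1 := 16  bus=[BusRdX,Flush]  L1: P0=M P1=I P2=I  mem[L1]=88
22. P1: store L0 := 60  bus=[BusRdX,Flush]  L0: P0=I P1=M P2=I  mem[L0]=57
23. P0: load  L2  bus=[BusRd]  L2: P0=S P1=O P2=I  mem[L2]=17
24. P2: load  L0  bus=[BusRd]  L0: P0=I P1=O P2=S  mem[L0]=57

bus = BusRd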